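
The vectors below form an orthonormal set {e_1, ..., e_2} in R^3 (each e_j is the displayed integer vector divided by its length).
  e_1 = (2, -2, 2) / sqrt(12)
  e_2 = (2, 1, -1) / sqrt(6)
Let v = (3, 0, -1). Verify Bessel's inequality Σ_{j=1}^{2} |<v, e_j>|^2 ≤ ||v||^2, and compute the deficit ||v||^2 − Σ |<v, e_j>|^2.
Σ |<v, e_j>|^2 = 19/2; ||v||^2 = 10; deficit = 1/2

Write each e_j = u_j / sqrt(<u_j, u_j>) where u_j is the displayed integer vector. Then <v, e_j> = <v, u_j> / sqrt(<u_j, u_j>), so |<v, e_j>|^2 = <v, u_j>^2 / <u_j, u_j>.
Coefficients: <v, e_1> = 4/sqrt(12), <v, e_2> = 7/sqrt(6).
Square and sum: Σ |<v, e_j>|^2 = 19/2.
Compute ||v||^2 = v·v = 10.
Deficit = 10 − 19/2 = 1/2 ≥ 0, confirming Bessel's inequality. (The deficit equals ||v − Σ <v,e_j> e_j||^2, the squared distance from v to span{e_j}.)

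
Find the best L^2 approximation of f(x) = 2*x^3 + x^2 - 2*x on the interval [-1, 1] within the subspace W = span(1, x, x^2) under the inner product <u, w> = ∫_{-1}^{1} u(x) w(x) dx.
g(x) = x^2 - 4*x/5

The best approximation g ∈ W is the orthogonal projection of f onto W. Writing g = a_0 + a_1 x + a_2 x^2, the coefficients solve the normal equations G · a = b where
  G_{ij} = <φ_i, φ_j> and b_i = <f, φ_i>, with φ_0 = 1, φ_1 = x, φ_2 = x^2.
G =
  [2, 0, 2/3]
  [0, 2/3, 0]
  [2/3, 0, 2/5],
b = (2/3, -8/15, 2/5).
Solving gives a_0 = 0, a_1 = -4/5, a_2 = 1, so
  g(x) = x^2 - 4*x/5.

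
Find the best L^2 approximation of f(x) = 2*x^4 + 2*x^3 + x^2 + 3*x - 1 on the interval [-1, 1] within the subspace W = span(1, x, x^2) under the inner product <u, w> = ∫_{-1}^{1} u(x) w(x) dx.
g(x) = 19*x^2/7 + 21*x/5 - 41/35

The best approximation g ∈ W is the orthogonal projection of f onto W. Writing g = a_0 + a_1 x + a_2 x^2, the coefficients solve the normal equations G · a = b where
  G_{ij} = <φ_i, φ_j> and b_i = <f, φ_i>, with φ_0 = 1, φ_1 = x, φ_2 = x^2.
G =
  [2, 0, 2/3]
  [0, 2/3, 0]
  [2/3, 0, 2/5],
b = (-8/15, 14/5, 32/105).
Solving gives a_0 = -41/35, a_1 = 21/5, a_2 = 19/7, so
  g(x) = 19*x^2/7 + 21*x/5 - 41/35.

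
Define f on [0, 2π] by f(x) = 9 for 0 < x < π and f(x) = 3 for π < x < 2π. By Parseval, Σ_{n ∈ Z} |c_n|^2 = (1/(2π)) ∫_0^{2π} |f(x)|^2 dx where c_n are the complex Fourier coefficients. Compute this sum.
Σ |c_n|^2 = 45

Parseval equates the L^2 energy of f (normalised by 1/(2π)) with the ℓ^2 sum of its Fourier coefficients: (1/(2π)) ∫_0^{2π} |f|^2 = Σ |c_n|^2.
Compute the left side: (1/(2π)) [∫_0^π 9^2 dx + ∫_π^{2π} 3^2 dx] = (1/(2π)) · (81π + 9π) = (81 + 9)/2 = 45.
So Σ_{n ∈ Z} |c_n|^2 = 45.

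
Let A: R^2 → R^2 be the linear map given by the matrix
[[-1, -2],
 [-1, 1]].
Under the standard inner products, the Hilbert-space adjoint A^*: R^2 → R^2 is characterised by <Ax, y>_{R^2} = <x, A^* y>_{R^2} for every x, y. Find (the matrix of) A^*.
A^* = A^T =
[[-1, -1],
 [-2, 1]]

For real matrices with standard dot products, the defining identity <Ax, y> = <x, A^* y> gives (Ax)^T y = x^T (A^*) y, i.e. x^T A^T y = x^T (A^*) y. Since this holds for all x, y, we must have A^* = A^T. Therefore
A^* =
[[-1, -1],
 [-2, 1]].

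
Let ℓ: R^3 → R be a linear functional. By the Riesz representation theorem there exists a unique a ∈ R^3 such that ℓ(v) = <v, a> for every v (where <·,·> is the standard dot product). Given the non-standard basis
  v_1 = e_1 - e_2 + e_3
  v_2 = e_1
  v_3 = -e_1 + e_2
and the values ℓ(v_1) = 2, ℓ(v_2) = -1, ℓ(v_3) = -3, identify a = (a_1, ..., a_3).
a = (-1, -4, -1)

Write a = (a_1, ..., a_3) in the standard basis. For each basis vector v_i, ℓ(v_i) = <v_i, a> is a linear equation in the a_j's. Collect the n equations into a matrix system V a = ℓ, where row i of V is v_i (expressed in the standard basis). Since V is invertible (lower-triangular with 1s on the diagonal, up to permutation), solve by back-substitution:
  V =
[[1, -1, 1],
 [1, 0, 0],
 [-1, 1, 0]]
  V a = (2, -1, -3)
Solving gives a = (-1, -4, -1).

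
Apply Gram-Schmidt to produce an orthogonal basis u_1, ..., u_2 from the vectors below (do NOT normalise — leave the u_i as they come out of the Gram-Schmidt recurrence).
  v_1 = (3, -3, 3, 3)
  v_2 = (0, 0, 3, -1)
Orthogonal basis:
  u_1 = (3, -3, 3, 3)
  u_2 = (-1/2, 1/2, 5/2, -3/2)

Apply the Gram-Schmidt recurrence
  u_1 = v_1
  u_i = v_i − Σ_{j<i} ((v_i · u_j) / (u_j · u_j)) · u_j.

Step by step this gives:
  u_1 = (3, -3, 3, 3)
  u_2 = (-1/2, 1/2, 5/2, -3/2)

Orthogonality check:
  u_2 · u_1 = 0 (should be 0)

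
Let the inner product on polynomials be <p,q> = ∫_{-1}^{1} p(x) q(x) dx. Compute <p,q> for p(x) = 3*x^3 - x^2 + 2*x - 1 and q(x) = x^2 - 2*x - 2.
<p,q> = -4/5

Expand the product: p(x)·q(x) = 3*x^5 - 7*x^4 - 2*x^3 - 3*x^2 - 2*x + 2.
∫_{-1}^{1} of each monomial x^k gives [2/(k+1) if k even, 0 if k odd]. Integrating term-by-term (or equivalently evaluating the antiderivative F(x) = x^6/2 - 7*x^5/5 - x^4/2 - x^3 - x^2 + 2*x at the endpoints):
  F(1) − F(−1) = -7/5 − (-3/5) = -4/5.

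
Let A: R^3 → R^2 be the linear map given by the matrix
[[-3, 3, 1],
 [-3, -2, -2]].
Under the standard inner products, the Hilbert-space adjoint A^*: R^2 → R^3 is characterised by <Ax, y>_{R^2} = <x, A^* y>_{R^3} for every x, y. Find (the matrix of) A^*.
A^* = A^T =
[[-3, -3],
 [3, -2],
 [1, -2]]

For real matrices with standard dot products, the defining identity <Ax, y> = <x, A^* y> gives (Ax)^T y = x^T (A^*) y, i.e. x^T A^T y = x^T (A^*) y. Since this holds for all x, y, we must have A^* = A^T. Therefore
A^* =
[[-3, -3],
 [3, -2],
 [1, -2]].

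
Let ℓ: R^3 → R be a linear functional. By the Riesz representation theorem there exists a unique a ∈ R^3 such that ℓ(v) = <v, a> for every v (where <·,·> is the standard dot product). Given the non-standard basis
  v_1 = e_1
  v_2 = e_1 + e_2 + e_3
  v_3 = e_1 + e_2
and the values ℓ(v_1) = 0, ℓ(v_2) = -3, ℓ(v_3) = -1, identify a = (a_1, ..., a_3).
a = (0, -1, -2)

Write a = (a_1, ..., a_3) in the standard basis. For each basis vector v_i, ℓ(v_i) = <v_i, a> is a linear equation in the a_j's. Collect the n equations into a matrix system V a = ℓ, where row i of V is v_i (expressed in the standard basis). Since V is invertible (lower-triangular with 1s on the diagonal, up to permutation), solve by back-substitution:
  V =
[[1, 0, 0],
 [1, 1, 1],
 [1, 1, 0]]
  V a = (0, -3, -1)
Solving gives a = (0, -1, -2).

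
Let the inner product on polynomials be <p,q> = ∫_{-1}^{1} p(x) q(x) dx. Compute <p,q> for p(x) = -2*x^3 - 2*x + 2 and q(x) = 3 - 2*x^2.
<p,q> = 28/3

Expand the product: p(x)·q(x) = 4*x^5 - 2*x^3 - 4*x^2 - 6*x + 6.
∫_{-1}^{1} of each monomial x^k gives [2/(k+1) if k even, 0 if k odd]. Integrating term-by-term (or equivalently evaluating the antiderivative F(x) = 2*x^6/3 - x^4/2 - 4*x^3/3 - 3*x^2 + 6*x at the endpoints):
  F(1) − F(−1) = 11/6 − (-15/2) = 28/3.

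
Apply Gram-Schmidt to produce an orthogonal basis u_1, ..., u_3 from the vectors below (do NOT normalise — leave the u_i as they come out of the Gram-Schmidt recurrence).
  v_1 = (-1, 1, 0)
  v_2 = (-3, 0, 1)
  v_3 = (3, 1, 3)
Orthogonal basis:
  u_1 = (-1, 1, 0)
  u_2 = (-3/2, -3/2, 1)
  u_3 = (13/11, 13/11, 39/11)

Apply the Gram-Schmidt recurrence
  u_1 = v_1
  u_i = v_i − Σ_{j<i} ((v_i · u_j) / (u_j · u_j)) · u_j.

Step by step this gives:
  u_1 = (-1, 1, 0)
  u_2 = (-3/2, -3/2, 1)
  u_3 = (13/11, 13/11, 39/11)

Orthogonality check:
  u_2 · u_1 = 0 (should be 0)
  u_3 · u_1 = 0 (should be 0)
  u_3 · u_2 = 0 (should be 0)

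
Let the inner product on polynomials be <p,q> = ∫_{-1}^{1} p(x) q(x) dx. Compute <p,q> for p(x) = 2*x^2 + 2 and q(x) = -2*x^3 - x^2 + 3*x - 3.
<p,q> = -272/15

Expand the product: p(x)·q(x) = -4*x^5 - 2*x^4 + 2*x^3 - 8*x^2 + 6*x - 6.
∫_{-1}^{1} of each monomial x^k gives [2/(k+1) if k even, 0 if k odd]. Integrating term-by-term (or equivalently evaluating the antiderivative F(x) = -2*x^6/3 - 2*x^5/5 + x^4/2 - 8*x^3/3 + 3*x^2 - 6*x at the endpoints):
  F(1) − F(−1) = -187/30 − (119/10) = -272/15.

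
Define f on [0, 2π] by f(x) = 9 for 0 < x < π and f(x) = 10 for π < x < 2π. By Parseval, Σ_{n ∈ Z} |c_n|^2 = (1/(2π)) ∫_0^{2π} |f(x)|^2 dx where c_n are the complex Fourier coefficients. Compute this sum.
Σ |c_n|^2 = 181/2

Parseval equates the L^2 energy of f (normalised by 1/(2π)) with the ℓ^2 sum of its Fourier coefficients: (1/(2π)) ∫_0^{2π} |f|^2 = Σ |c_n|^2.
Compute the left side: (1/(2π)) [∫_0^π 9^2 dx + ∫_π^{2π} 10^2 dx] = (1/(2π)) · (81π + 100π) = (81 + 100)/2 = 181/2.
So Σ_{n ∈ Z} |c_n|^2 = 181/2.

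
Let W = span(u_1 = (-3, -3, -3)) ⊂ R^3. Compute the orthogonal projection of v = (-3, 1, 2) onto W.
proj_W(v) = (0, 0, 0)

Set up U = [u_1 | ... | u_1] ∈ R^(3×1). The projector onto W = col(U) is P = U (U^T U)^(-1) U^T.
Compute U^T U =
  [27],
and U^T v = (0).
Solve U^T U · c = U^T v for the coefficients: c = (0). The projection is proj_W(v) = U c.
Check: (v - proj_W(v)) · u_1 = 0  (should be 0).
Result: proj_W(v) = (0, 0, 0).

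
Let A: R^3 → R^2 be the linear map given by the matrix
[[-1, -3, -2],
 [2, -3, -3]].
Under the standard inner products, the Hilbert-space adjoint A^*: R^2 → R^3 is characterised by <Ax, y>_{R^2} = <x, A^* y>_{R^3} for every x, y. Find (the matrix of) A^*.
A^* = A^T =
[[-1, 2],
 [-3, -3],
 [-2, -3]]

For real matrices with standard dot products, the defining identity <Ax, y> = <x, A^* y> gives (Ax)^T y = x^T (A^*) y, i.e. x^T A^T y = x^T (A^*) y. Since this holds for all x, y, we must have A^* = A^T. Therefore
A^* =
[[-1, 2],
 [-3, -3],
 [-2, -3]].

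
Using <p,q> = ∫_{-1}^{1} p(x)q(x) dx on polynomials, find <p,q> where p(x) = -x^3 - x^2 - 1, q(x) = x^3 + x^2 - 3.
<p,q> = 698/105

Expand the product: p(x)·q(x) = -x^6 - 2*x^5 - x^4 + 2*x^3 + 2*x^2 + 3.
∫_{-1}^{1} of each monomial x^k gives [2/(k+1) if k even, 0 if k odd]. Integrating term-by-term (or equivalently evaluating the antiderivative F(x) = -x^7/7 - x^6/3 - x^5/5 + x^4/2 + 2*x^3/3 + 3*x at the endpoints):
  F(1) − F(−1) = 733/210 − (-221/70) = 698/105.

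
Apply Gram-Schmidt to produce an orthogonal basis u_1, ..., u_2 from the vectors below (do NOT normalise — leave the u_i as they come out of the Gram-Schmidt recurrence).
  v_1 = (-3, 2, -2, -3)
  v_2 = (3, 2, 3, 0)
Orthogonal basis:
  u_1 = (-3, 2, -2, -3)
  u_2 = (45/26, 37/13, 28/13, -33/26)

Apply the Gram-Schmidt recurrence
  u_1 = v_1
  u_i = v_i − Σ_{j<i} ((v_i · u_j) / (u_j · u_j)) · u_j.

Step by step this gives:
  u_1 = (-3, 2, -2, -3)
  u_2 = (45/26, 37/13, 28/13, -33/26)

Orthogonality check:
  u_2 · u_1 = 0 (should be 0)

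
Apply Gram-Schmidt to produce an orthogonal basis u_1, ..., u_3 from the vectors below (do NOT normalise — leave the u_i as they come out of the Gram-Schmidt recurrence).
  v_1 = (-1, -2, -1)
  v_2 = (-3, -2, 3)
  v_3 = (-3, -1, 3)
Orthogonal basis:
  u_1 = (-1, -2, -1)
  u_2 = (-7/3, -2/3, 11/3)
  u_3 = (-12/29, 9/29, -6/29)

Apply the Gram-Schmidt recurrence
  u_1 = v_1
  u_i = v_i − Σ_{j<i} ((v_i · u_j) / (u_j · u_j)) · u_j.

Step by step this gives:
  u_1 = (-1, -2, -1)
  u_2 = (-7/3, -2/3, 11/3)
  u_3 = (-12/29, 9/29, -6/29)

Orthogonality check:
  u_2 · u_1 = 0 (should be 0)
  u_3 · u_1 = 0 (should be 0)
  u_3 · u_2 = 0 (should be 0)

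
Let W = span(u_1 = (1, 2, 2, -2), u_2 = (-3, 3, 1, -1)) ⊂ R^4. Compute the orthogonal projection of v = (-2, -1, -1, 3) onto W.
proj_W(v) = (-446/211, -253/211, -395/211, 395/211)

Set up U = [u_1 | ... | u_2] ∈ R^(4×2). The projector onto W = col(U) is P = U (U^T U)^(-1) U^T.
Compute U^T U =
  [13, 7]
  [7, 20],
and U^T v = (-12, -1).
Solve U^T U · c = U^T v for the coefficients: c = (-233/211, 71/211). The projection is proj_W(v) = U c.
Check: (v - proj_W(v)) · u_1 = 0  (should be 0).
Check: (v - proj_W(v)) · u_2 = 0  (should be 0).
Result: proj_W(v) = (-446/211, -253/211, -395/211, 395/211).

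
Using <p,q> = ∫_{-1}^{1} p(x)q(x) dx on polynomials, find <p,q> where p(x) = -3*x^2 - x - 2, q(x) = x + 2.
<p,q> = -38/3

Expand the product: p(x)·q(x) = -3*x^3 - 7*x^2 - 4*x - 4.
∫_{-1}^{1} of each monomial x^k gives [2/(k+1) if k even, 0 if k odd]. Integrating term-by-term (or equivalently evaluating the antiderivative F(x) = -3*x^4/4 - 7*x^3/3 - 2*x^2 - 4*x at the endpoints):
  F(1) − F(−1) = -109/12 − (43/12) = -38/3.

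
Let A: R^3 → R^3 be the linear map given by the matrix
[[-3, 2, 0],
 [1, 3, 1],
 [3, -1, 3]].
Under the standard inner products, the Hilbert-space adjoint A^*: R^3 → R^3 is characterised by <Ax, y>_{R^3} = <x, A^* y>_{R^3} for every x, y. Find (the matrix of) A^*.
A^* = A^T =
[[-3, 1, 3],
 [2, 3, -1],
 [0, 1, 3]]

For real matrices with standard dot products, the defining identity <Ax, y> = <x, A^* y> gives (Ax)^T y = x^T (A^*) y, i.e. x^T A^T y = x^T (A^*) y. Since this holds for all x, y, we must have A^* = A^T. Therefore
A^* =
[[-3, 1, 3],
 [2, 3, -1],
 [0, 1, 3]].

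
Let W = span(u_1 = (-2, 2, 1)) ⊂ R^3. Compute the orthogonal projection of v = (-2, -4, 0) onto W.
proj_W(v) = (8/9, -8/9, -4/9)

Set up U = [u_1 | ... | u_1] ∈ R^(3×1). The projector onto W = col(U) is P = U (U^T U)^(-1) U^T.
Compute U^T U =
  [9],
and U^T v = (-4).
Solve U^T U · c = U^T v for the coefficients: c = (-4/9). The projection is proj_W(v) = U c.
Check: (v - proj_W(v)) · u_1 = 0  (should be 0).
Result: proj_W(v) = (8/9, -8/9, -4/9).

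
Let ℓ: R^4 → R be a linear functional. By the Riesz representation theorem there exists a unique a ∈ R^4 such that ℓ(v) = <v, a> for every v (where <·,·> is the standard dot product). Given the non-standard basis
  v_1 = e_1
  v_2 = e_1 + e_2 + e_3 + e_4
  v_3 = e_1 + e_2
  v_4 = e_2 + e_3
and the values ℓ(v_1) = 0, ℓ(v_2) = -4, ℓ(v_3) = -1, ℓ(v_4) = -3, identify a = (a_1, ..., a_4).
a = (0, -1, -2, -1)

Write a = (a_1, ..., a_4) in the standard basis. For each basis vector v_i, ℓ(v_i) = <v_i, a> is a linear equation in the a_j's. Collect the n equations into a matrix system V a = ℓ, where row i of V is v_i (expressed in the standard basis). Since V is invertible (lower-triangular with 1s on the diagonal, up to permutation), solve by back-substitution:
  V =
[[1, 0, 0, 0],
 [1, 1, 1, 1],
 [1, 1, 0, 0],
 [0, 1, 1, 0]]
  V a = (0, -4, -1, -3)
Solving gives a = (0, -1, -2, -1).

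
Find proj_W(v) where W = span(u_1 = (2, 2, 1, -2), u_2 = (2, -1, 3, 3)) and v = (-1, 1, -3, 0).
proj_W(v) = (-240/149, -3/298, -279/149, -315/298)

Set up U = [u_1 | ... | u_2] ∈ R^(4×2). The projector onto W = col(U) is P = U (U^T U)^(-1) U^T.
Compute U^T U =
  [13, -1]
  [-1, 23],
and U^T v = (-3, -12).
Solve U^T U · c = U^T v for the coefficients: c = (-81/298, -159/298). The projection is proj_W(v) = U c.
Check: (v - proj_W(v)) · u_1 = 0  (should be 0).
Check: (v - proj_W(v)) · u_2 = 0  (should be 0).
Result: proj_W(v) = (-240/149, -3/298, -279/149, -315/298).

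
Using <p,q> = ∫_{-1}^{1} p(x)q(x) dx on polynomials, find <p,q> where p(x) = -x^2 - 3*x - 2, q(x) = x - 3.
<p,q> = 12

Expand the product: p(x)·q(x) = -x^3 + 7*x + 6.
∫_{-1}^{1} of each monomial x^k gives [2/(k+1) if k even, 0 if k odd]. Integrating term-by-term (or equivalently evaluating the antiderivative F(x) = -x^4/4 + 7*x^2/2 + 6*x at the endpoints):
  F(1) − F(−1) = 37/4 − (-11/4) = 12.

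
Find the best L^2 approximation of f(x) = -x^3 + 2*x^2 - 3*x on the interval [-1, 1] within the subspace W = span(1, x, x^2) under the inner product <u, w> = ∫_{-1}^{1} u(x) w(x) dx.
g(x) = 2*x^2 - 18*x/5

The best approximation g ∈ W is the orthogonal projection of f onto W. Writing g = a_0 + a_1 x + a_2 x^2, the coefficients solve the normal equations G · a = b where
  G_{ij} = <φ_i, φ_j> and b_i = <f, φ_i>, with φ_0 = 1, φ_1 = x, φ_2 = x^2.
G =
  [2, 0, 2/3]
  [0, 2/3, 0]
  [2/3, 0, 2/5],
b = (4/3, -12/5, 4/5).
Solving gives a_0 = 0, a_1 = -18/5, a_2 = 2, so
  g(x) = 2*x^2 - 18*x/5.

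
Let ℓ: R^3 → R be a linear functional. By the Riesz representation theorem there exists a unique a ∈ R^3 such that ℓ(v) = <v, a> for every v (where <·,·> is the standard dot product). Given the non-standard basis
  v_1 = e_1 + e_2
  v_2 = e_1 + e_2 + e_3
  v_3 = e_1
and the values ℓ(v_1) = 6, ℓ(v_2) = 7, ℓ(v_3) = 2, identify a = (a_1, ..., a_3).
a = (2, 4, 1)

Write a = (a_1, ..., a_3) in the standard basis. For each basis vector v_i, ℓ(v_i) = <v_i, a> is a linear equation in the a_j's. Collect the n equations into a matrix system V a = ℓ, where row i of V is v_i (expressed in the standard basis). Since V is invertible (lower-triangular with 1s on the diagonal, up to permutation), solve by back-substitution:
  V =
[[1, 1, 0],
 [1, 1, 1],
 [1, 0, 0]]
  V a = (6, 7, 2)
Solving gives a = (2, 4, 1).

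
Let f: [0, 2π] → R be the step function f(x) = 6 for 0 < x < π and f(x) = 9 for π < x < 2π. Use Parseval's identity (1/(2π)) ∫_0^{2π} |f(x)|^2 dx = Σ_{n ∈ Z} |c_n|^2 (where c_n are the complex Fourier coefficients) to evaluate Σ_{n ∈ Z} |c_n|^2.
Σ |c_n|^2 = 117/2

Parseval equates the L^2 energy of f (normalised by 1/(2π)) with the ℓ^2 sum of its Fourier coefficients: (1/(2π)) ∫_0^{2π} |f|^2 = Σ |c_n|^2.
Compute the left side: (1/(2π)) [∫_0^π 6^2 dx + ∫_π^{2π} 9^2 dx] = (1/(2π)) · (36π + 81π) = (36 + 81)/2 = 117/2.
So Σ_{n ∈ Z} |c_n|^2 = 117/2.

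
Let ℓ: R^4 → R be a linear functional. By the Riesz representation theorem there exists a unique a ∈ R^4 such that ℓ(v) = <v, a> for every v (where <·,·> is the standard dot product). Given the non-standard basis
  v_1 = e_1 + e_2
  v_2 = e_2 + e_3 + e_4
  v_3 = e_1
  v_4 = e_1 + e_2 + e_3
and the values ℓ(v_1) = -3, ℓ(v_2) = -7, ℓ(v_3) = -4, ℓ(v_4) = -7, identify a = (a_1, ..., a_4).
a = (-4, 1, -4, -4)

Write a = (a_1, ..., a_4) in the standard basis. For each basis vector v_i, ℓ(v_i) = <v_i, a> is a linear equation in the a_j's. Collect the n equations into a matrix system V a = ℓ, where row i of V is v_i (expressed in the standard basis). Since V is invertible (lower-triangular with 1s on the diagonal, up to permutation), solve by back-substitution:
  V =
[[1, 1, 0, 0],
 [0, 1, 1, 1],
 [1, 0, 0, 0],
 [1, 1, 1, 0]]
  V a = (-3, -7, -4, -7)
Solving gives a = (-4, 1, -4, -4).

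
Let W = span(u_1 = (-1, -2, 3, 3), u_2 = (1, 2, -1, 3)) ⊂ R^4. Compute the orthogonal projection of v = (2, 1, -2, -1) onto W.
proj_W(v) = (35/43, 70/43, -169/86, -87/86)

Set up U = [u_1 | ... | u_2] ∈ R^(4×2). The projector onto W = col(U) is P = U (U^T U)^(-1) U^T.
Compute U^T U =
  [23, 1]
  [1, 15],
and U^T v = (-13, 3).
Solve U^T U · c = U^T v for the coefficients: c = (-99/172, 41/172). The projection is proj_W(v) = U c.
Check: (v - proj_W(v)) · u_1 = 0  (should be 0).
Check: (v - proj_W(v)) · u_2 = 0  (should be 0).
Result: proj_W(v) = (35/43, 70/43, -169/86, -87/86).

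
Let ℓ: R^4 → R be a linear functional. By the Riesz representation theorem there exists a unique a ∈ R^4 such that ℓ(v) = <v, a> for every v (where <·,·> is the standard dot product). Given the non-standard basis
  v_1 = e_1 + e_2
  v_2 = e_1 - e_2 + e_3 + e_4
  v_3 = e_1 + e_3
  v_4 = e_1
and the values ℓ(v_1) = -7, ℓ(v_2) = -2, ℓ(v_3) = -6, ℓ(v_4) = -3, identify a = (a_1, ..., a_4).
a = (-3, -4, -3, 0)

Write a = (a_1, ..., a_4) in the standard basis. For each basis vector v_i, ℓ(v_i) = <v_i, a> is a linear equation in the a_j's. Collect the n equations into a matrix system V a = ℓ, where row i of V is v_i (expressed in the standard basis). Since V is invertible (lower-triangular with 1s on the diagonal, up to permutation), solve by back-substitution:
  V =
[[1, 1, 0, 0],
 [1, -1, 1, 1],
 [1, 0, 1, 0],
 [1, 0, 0, 0]]
  V a = (-7, -2, -6, -3)
Solving gives a = (-3, -4, -3, 0).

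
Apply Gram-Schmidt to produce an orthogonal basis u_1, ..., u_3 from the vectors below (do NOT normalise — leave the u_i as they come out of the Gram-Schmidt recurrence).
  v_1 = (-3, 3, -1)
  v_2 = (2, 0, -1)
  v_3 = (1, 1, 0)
Orthogonal basis:
  u_1 = (-3, 3, -1)
  u_2 = (23/19, 15/19, -24/19)
  u_3 = (12/35, 4/7, 24/35)

Apply the Gram-Schmidt recurrence
  u_1 = v_1
  u_i = v_i − Σ_{j<i} ((v_i · u_j) / (u_j · u_j)) · u_j.

Step by step this gives:
  u_1 = (-3, 3, -1)
  u_2 = (23/19, 15/19, -24/19)
  u_3 = (12/35, 4/7, 24/35)

Orthogonality check:
  u_2 · u_1 = 0 (should be 0)
  u_3 · u_1 = 0 (should be 0)
  u_3 · u_2 = 0 (should be 0)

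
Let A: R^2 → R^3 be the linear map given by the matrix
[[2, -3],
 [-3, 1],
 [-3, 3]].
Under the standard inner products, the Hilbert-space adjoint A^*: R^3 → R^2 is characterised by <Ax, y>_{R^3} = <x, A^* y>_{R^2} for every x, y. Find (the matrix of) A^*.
A^* = A^T =
[[2, -3, -3],
 [-3, 1, 3]]

For real matrices with standard dot products, the defining identity <Ax, y> = <x, A^* y> gives (Ax)^T y = x^T (A^*) y, i.e. x^T A^T y = x^T (A^*) y. Since this holds for all x, y, we must have A^* = A^T. Therefore
A^* =
[[2, -3, -3],
 [-3, 1, 3]].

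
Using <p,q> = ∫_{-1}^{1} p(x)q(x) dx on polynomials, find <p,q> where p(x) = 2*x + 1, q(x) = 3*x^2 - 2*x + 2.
<p,q> = 10/3

Expand the product: p(x)·q(x) = 6*x^3 - x^2 + 2*x + 2.
∫_{-1}^{1} of each monomial x^k gives [2/(k+1) if k even, 0 if k odd]. Integrating term-by-term (or equivalently evaluating the antiderivative F(x) = 3*x^4/2 - x^3/3 + x^2 + 2*x at the endpoints):
  F(1) − F(−1) = 25/6 − (5/6) = 10/3.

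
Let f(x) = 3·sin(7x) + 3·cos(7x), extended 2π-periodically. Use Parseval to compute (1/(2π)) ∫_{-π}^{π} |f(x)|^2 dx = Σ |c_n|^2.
Σ |c_n|^2 = 9

Expand |f|^2 and use orthogonality of {sin(nx), cos(mx)} on [-π, π]:
  ∫_{-π}^{π} sin(nx)^2 dx = π, ∫ cos(mx)^2 dx = π, and cross terms integrate to 0.
So ∫_{-π}^{π} f(x)^2 dx = 3^2 · π + 3^2 · π = (9 + 9)π.
Divide by 2π: (9 + 9)/2 = 9.
By Parseval, this equals Σ |c_n|^2.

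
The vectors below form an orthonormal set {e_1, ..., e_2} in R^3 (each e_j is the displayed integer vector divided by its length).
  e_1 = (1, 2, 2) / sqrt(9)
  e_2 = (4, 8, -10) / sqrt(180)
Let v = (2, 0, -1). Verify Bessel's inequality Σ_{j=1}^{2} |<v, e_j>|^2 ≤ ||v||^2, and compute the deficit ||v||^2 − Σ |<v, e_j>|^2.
Σ |<v, e_j>|^2 = 9/5; ||v||^2 = 5; deficit = 16/5

Write each e_j = u_j / sqrt(<u_j, u_j>) where u_j is the displayed integer vector. Then <v, e_j> = <v, u_j> / sqrt(<u_j, u_j>), so |<v, e_j>|^2 = <v, u_j>^2 / <u_j, u_j>.
Coefficients: <v, e_1> = 0/sqrt(9), <v, e_2> = 18/sqrt(180).
Square and sum: Σ |<v, e_j>|^2 = 9/5.
Compute ||v||^2 = v·v = 5.
Deficit = 5 − 9/5 = 16/5 ≥ 0, confirming Bessel's inequality. (The deficit equals ||v − Σ <v,e_j> e_j||^2, the squared distance from v to span{e_j}.)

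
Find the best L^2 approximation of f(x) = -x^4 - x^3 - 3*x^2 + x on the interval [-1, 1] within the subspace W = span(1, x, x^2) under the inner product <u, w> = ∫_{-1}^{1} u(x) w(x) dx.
g(x) = -27*x^2/7 + 2*x/5 + 3/35

The best approximation g ∈ W is the orthogonal projection of f onto W. Writing g = a_0 + a_1 x + a_2 x^2, the coefficients solve the normal equations G · a = b where
  G_{ij} = <φ_i, φ_j> and b_i = <f, φ_i>, with φ_0 = 1, φ_1 = x, φ_2 = x^2.
G =
  [2, 0, 2/3]
  [0, 2/3, 0]
  [2/3, 0, 2/5],
b = (-12/5, 4/15, -52/35).
Solving gives a_0 = 3/35, a_1 = 2/5, a_2 = -27/7, so
  g(x) = -27*x^2/7 + 2*x/5 + 3/35.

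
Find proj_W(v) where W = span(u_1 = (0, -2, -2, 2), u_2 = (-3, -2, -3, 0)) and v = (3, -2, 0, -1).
proj_W(v) = (60/41, -7/41, 13/41, 47/41)

Set up U = [u_1 | ... | u_2] ∈ R^(4×2). The projector onto W = col(U) is P = U (U^T U)^(-1) U^T.
Compute U^T U =
  [12, 10]
  [10, 22],
and U^T v = (2, -5).
Solve U^T U · c = U^T v for the coefficients: c = (47/82, -20/41). The projection is proj_W(v) = U c.
Check: (v - proj_W(v)) · u_1 = 0  (should be 0).
Check: (v - proj_W(v)) · u_2 = 0  (should be 0).
Result: proj_W(v) = (60/41, -7/41, 13/41, 47/41).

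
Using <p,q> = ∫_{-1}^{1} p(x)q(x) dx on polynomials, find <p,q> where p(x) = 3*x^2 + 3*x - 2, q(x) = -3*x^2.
<p,q> = 2/5

Expand the product: p(x)·q(x) = -9*x^4 - 9*x^3 + 6*x^2.
∫_{-1}^{1} of each monomial x^k gives [2/(k+1) if k even, 0 if k odd]. Integrating term-by-term (or equivalently evaluating the antiderivative F(x) = -9*x^5/5 - 9*x^4/4 + 2*x^3 at the endpoints):
  F(1) − F(−1) = -41/20 − (-49/20) = 2/5.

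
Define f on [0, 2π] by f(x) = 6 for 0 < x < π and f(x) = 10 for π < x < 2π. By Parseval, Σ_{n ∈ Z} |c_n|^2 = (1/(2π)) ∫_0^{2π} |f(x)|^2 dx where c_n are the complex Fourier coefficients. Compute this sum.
Σ |c_n|^2 = 68

Parseval equates the L^2 energy of f (normalised by 1/(2π)) with the ℓ^2 sum of its Fourier coefficients: (1/(2π)) ∫_0^{2π} |f|^2 = Σ |c_n|^2.
Compute the left side: (1/(2π)) [∫_0^π 6^2 dx + ∫_π^{2π} 10^2 dx] = (1/(2π)) · (36π + 100π) = (36 + 100)/2 = 68.
So Σ_{n ∈ Z} |c_n|^2 = 68.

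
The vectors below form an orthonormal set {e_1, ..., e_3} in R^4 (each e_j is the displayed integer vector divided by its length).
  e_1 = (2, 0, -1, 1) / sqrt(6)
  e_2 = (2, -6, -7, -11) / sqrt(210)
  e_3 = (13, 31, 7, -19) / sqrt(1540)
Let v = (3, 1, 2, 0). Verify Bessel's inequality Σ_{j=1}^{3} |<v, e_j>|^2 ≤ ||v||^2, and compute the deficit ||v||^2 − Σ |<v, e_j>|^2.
Σ |<v, e_j>|^2 = 90/11; ||v||^2 = 14; deficit = 64/11

Write each e_j = u_j / sqrt(<u_j, u_j>) where u_j is the displayed integer vector. Then <v, e_j> = <v, u_j> / sqrt(<u_j, u_j>), so |<v, e_j>|^2 = <v, u_j>^2 / <u_j, u_j>.
Coefficients: <v, e_1> = 4/sqrt(6), <v, e_2> = -14/sqrt(210), <v, e_3> = 84/sqrt(1540).
Square and sum: Σ |<v, e_j>|^2 = 90/11.
Compute ||v||^2 = v·v = 14.
Deficit = 14 − 90/11 = 64/11 ≥ 0, confirming Bessel's inequality. (The deficit equals ||v − Σ <v,e_j> e_j||^2, the squared distance from v to span{e_j}.)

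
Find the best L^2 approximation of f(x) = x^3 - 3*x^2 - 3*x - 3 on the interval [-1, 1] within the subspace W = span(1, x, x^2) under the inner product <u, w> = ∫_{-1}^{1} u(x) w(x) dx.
g(x) = -3*x^2 - 12*x/5 - 3

The best approximation g ∈ W is the orthogonal projection of f onto W. Writing g = a_0 + a_1 x + a_2 x^2, the coefficients solve the normal equations G · a = b where
  G_{ij} = <φ_i, φ_j> and b_i = <f, φ_i>, with φ_0 = 1, φ_1 = x, φ_2 = x^2.
G =
  [2, 0, 2/3]
  [0, 2/3, 0]
  [2/3, 0, 2/5],
b = (-8, -8/5, -16/5).
Solving gives a_0 = -3, a_1 = -12/5, a_2 = -3, so
  g(x) = -3*x^2 - 12*x/5 - 3.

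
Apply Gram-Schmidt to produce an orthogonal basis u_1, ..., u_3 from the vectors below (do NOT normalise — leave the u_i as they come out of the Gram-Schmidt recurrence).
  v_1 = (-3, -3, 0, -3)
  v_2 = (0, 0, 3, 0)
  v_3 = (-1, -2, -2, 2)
Orthogonal basis:
  u_1 = (-3, -3, 0, -3)
  u_2 = (0, 0, 3, 0)
  u_3 = (-2/3, -5/3, 0, 7/3)

Apply the Gram-Schmidt recurrence
  u_1 = v_1
  u_i = v_i − Σ_{j<i} ((v_i · u_j) / (u_j · u_j)) · u_j.

Step by step this gives:
  u_1 = (-3, -3, 0, -3)
  u_2 = (0, 0, 3, 0)
  u_3 = (-2/3, -5/3, 0, 7/3)

Orthogonality check:
  u_2 · u_1 = 0 (should be 0)
  u_3 · u_1 = 0 (should be 0)
  u_3 · u_2 = 0 (should be 0)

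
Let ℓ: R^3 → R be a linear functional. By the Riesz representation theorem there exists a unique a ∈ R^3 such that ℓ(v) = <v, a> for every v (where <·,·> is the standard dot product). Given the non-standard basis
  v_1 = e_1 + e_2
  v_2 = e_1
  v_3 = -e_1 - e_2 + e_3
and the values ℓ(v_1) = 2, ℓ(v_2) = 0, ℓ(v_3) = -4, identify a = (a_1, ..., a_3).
a = (0, 2, -2)

Write a = (a_1, ..., a_3) in the standard basis. For each basis vector v_i, ℓ(v_i) = <v_i, a> is a linear equation in the a_j's. Collect the n equations into a matrix system V a = ℓ, where row i of V is v_i (expressed in the standard basis). Since V is invertible (lower-triangular with 1s on the diagonal, up to permutation), solve by back-substitution:
  V =
[[1, 1, 0],
 [1, 0, 0],
 [-1, -1, 1]]
  V a = (2, 0, -4)
Solving gives a = (0, 2, -2).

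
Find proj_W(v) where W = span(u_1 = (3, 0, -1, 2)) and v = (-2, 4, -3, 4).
proj_W(v) = (15/14, 0, -5/14, 5/7)

Set up U = [u_1 | ... | u_1] ∈ R^(4×1). The projector onto W = col(U) is P = U (U^T U)^(-1) U^T.
Compute U^T U =
  [14],
and U^T v = (5).
Solve U^T U · c = U^T v for the coefficients: c = (5/14). The projection is proj_W(v) = U c.
Check: (v - proj_W(v)) · u_1 = 0  (should be 0).
Result: proj_W(v) = (15/14, 0, -5/14, 5/7).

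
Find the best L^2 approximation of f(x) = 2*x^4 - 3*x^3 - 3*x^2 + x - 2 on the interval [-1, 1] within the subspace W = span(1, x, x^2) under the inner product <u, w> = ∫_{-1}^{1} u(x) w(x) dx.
g(x) = -9*x^2/7 - 4*x/5 - 76/35

The best approximation g ∈ W is the orthogonal projection of f onto W. Writing g = a_0 + a_1 x + a_2 x^2, the coefficients solve the normal equations G · a = b where
  G_{ij} = <φ_i, φ_j> and b_i = <f, φ_i>, with φ_0 = 1, φ_1 = x, φ_2 = x^2.
G =
  [2, 0, 2/3]
  [0, 2/3, 0]
  [2/3, 0, 2/5],
b = (-26/5, -8/15, -206/105).
Solving gives a_0 = -76/35, a_1 = -4/5, a_2 = -9/7, so
  g(x) = -9*x^2/7 - 4*x/5 - 76/35.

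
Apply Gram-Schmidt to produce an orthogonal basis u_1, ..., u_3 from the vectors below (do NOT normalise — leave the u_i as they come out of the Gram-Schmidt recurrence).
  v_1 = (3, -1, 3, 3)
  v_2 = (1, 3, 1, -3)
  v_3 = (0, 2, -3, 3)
Orthogonal basis:
  u_1 = (3, -1, 3, 3)
  u_2 = (23/14, 39/14, 23/14, -33/14)
  u_3 = (102/131, 378/131, -291/131, 315/131)

Apply the Gram-Schmidt recurrence
  u_1 = v_1
  u_i = v_i − Σ_{j<i} ((v_i · u_j) / (u_j · u_j)) · u_j.

Step by step this gives:
  u_1 = (3, -1, 3, 3)
  u_2 = (23/14, 39/14, 23/14, -33/14)
  u_3 = (102/131, 378/131, -291/131, 315/131)

Orthogonality check:
  u_2 · u_1 = 0 (should be 0)
  u_3 · u_1 = 0 (should be 0)
  u_3 · u_2 = 0 (should be 0)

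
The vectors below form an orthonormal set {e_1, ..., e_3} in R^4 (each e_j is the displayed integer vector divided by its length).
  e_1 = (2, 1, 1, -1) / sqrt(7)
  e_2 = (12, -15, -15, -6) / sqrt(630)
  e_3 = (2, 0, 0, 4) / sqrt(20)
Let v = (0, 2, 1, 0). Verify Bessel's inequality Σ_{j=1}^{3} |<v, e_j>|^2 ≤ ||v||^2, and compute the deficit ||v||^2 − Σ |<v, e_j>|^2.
Σ |<v, e_j>|^2 = 9/2; ||v||^2 = 5; deficit = 1/2

Write each e_j = u_j / sqrt(<u_j, u_j>) where u_j is the displayed integer vector. Then <v, e_j> = <v, u_j> / sqrt(<u_j, u_j>), so |<v, e_j>|^2 = <v, u_j>^2 / <u_j, u_j>.
Coefficients: <v, e_1> = 3/sqrt(7), <v, e_2> = -45/sqrt(630), <v, e_3> = 0/sqrt(20).
Square and sum: Σ |<v, e_j>|^2 = 9/2.
Compute ||v||^2 = v·v = 5.
Deficit = 5 − 9/2 = 1/2 ≥ 0, confirming Bessel's inequality. (The deficit equals ||v − Σ <v,e_j> e_j||^2, the squared distance from v to span{e_j}.)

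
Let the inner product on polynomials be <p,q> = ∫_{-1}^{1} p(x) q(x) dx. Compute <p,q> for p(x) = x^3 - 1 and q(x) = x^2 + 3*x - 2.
<p,q> = 68/15

Expand the product: p(x)·q(x) = x^5 + 3*x^4 - 2*x^3 - x^2 - 3*x + 2.
∫_{-1}^{1} of each monomial x^k gives [2/(k+1) if k even, 0 if k odd]. Integrating term-by-term (or equivalently evaluating the antiderivative F(x) = x^6/6 + 3*x^5/5 - x^4/2 - x^3/3 - 3*x^2/2 + 2*x at the endpoints):
  F(1) − F(−1) = 13/30 − (-41/10) = 68/15.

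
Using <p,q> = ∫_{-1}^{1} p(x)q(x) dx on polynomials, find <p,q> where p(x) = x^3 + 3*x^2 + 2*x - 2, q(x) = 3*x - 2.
<p,q> = 46/5

Expand the product: p(x)·q(x) = 3*x^4 + 7*x^3 - 10*x + 4.
∫_{-1}^{1} of each monomial x^k gives [2/(k+1) if k even, 0 if k odd]. Integrating term-by-term (or equivalently evaluating the antiderivative F(x) = 3*x^5/5 + 7*x^4/4 - 5*x^2 + 4*x at the endpoints):
  F(1) − F(−1) = 27/20 − (-157/20) = 46/5.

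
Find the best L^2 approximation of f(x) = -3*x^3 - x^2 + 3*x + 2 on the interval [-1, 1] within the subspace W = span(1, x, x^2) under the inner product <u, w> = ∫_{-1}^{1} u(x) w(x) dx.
g(x) = -x^2 + 6*x/5 + 2

The best approximation g ∈ W is the orthogonal projection of f onto W. Writing g = a_0 + a_1 x + a_2 x^2, the coefficients solve the normal equations G · a = b where
  G_{ij} = <φ_i, φ_j> and b_i = <f, φ_i>, with φ_0 = 1, φ_1 = x, φ_2 = x^2.
G =
  [2, 0, 2/3]
  [0, 2/3, 0]
  [2/3, 0, 2/5],
b = (10/3, 4/5, 14/15).
Solving gives a_0 = 2, a_1 = 6/5, a_2 = -1, so
  g(x) = -x^2 + 6*x/5 + 2.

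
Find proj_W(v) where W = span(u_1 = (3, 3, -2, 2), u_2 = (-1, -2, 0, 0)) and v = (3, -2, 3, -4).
proj_W(v) = (-65/49, 8/49, 92/49, -92/49)

Set up U = [u_1 | ... | u_2] ∈ R^(4×2). The projector onto W = col(U) is P = U (U^T U)^(-1) U^T.
Compute U^T U =
  [26, -9]
  [-9, 5],
and U^T v = (-11, 1).
Solve U^T U · c = U^T v for the coefficients: c = (-46/49, -73/49). The projection is proj_W(v) = U c.
Check: (v - proj_W(v)) · u_1 = 0  (should be 0).
Check: (v - proj_W(v)) · u_2 = 0  (should be 0).
Result: proj_W(v) = (-65/49, 8/49, 92/49, -92/49).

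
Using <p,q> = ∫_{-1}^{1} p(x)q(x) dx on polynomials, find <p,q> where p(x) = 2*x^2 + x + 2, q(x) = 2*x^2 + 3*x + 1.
<p,q> = 58/5

Expand the product: p(x)·q(x) = 4*x^4 + 8*x^3 + 9*x^2 + 7*x + 2.
∫_{-1}^{1} of each monomial x^k gives [2/(k+1) if k even, 0 if k odd]. Integrating term-by-term (or equivalently evaluating the antiderivative F(x) = 4*x^5/5 + 2*x^4 + 3*x^3 + 7*x^2/2 + 2*x at the endpoints):
  F(1) − F(−1) = 113/10 − (-3/10) = 58/5.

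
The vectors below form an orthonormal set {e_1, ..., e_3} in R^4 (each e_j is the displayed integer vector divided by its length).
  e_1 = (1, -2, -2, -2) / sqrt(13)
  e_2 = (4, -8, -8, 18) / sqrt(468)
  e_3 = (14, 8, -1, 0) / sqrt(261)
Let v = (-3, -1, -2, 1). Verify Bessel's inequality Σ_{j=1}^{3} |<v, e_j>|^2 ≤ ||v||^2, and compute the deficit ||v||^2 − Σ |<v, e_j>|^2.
Σ |<v, e_j>|^2 = 314/29; ||v||^2 = 15; deficit = 121/29

Write each e_j = u_j / sqrt(<u_j, u_j>) where u_j is the displayed integer vector. Then <v, e_j> = <v, u_j> / sqrt(<u_j, u_j>), so |<v, e_j>|^2 = <v, u_j>^2 / <u_j, u_j>.
Coefficients: <v, e_1> = 1/sqrt(13), <v, e_2> = 30/sqrt(468), <v, e_3> = -48/sqrt(261).
Square and sum: Σ |<v, e_j>|^2 = 314/29.
Compute ||v||^2 = v·v = 15.
Deficit = 15 − 314/29 = 121/29 ≥ 0, confirming Bessel's inequality. (The deficit equals ||v − Σ <v,e_j> e_j||^2, the squared distance from v to span{e_j}.)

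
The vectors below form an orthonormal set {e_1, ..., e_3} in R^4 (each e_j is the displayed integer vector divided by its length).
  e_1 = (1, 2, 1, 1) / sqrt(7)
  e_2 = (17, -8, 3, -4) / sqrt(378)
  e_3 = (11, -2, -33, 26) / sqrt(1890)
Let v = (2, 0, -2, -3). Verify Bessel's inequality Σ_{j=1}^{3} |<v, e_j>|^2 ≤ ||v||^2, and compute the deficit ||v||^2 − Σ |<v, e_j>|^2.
Σ |<v, e_j>|^2 = 39/7; ||v||^2 = 17; deficit = 80/7

Write each e_j = u_j / sqrt(<u_j, u_j>) where u_j is the displayed integer vector. Then <v, e_j> = <v, u_j> / sqrt(<u_j, u_j>), so |<v, e_j>|^2 = <v, u_j>^2 / <u_j, u_j>.
Coefficients: <v, e_1> = -3/sqrt(7), <v, e_2> = 40/sqrt(378), <v, e_3> = 10/sqrt(1890).
Square and sum: Σ |<v, e_j>|^2 = 39/7.
Compute ||v||^2 = v·v = 17.
Deficit = 17 − 39/7 = 80/7 ≥ 0, confirming Bessel's inequality. (The deficit equals ||v − Σ <v,e_j> e_j||^2, the squared distance from v to span{e_j}.)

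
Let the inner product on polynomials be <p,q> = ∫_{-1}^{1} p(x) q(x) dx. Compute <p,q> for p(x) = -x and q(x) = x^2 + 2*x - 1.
<p,q> = -4/3

Expand the product: p(x)·q(x) = -x^3 - 2*x^2 + x.
∫_{-1}^{1} of each monomial x^k gives [2/(k+1) if k even, 0 if k odd]. Integrating term-by-term (or equivalently evaluating the antiderivative F(x) = -x^4/4 - 2*x^3/3 + x^2/2 at the endpoints):
  F(1) − F(−1) = -5/12 − (11/12) = -4/3.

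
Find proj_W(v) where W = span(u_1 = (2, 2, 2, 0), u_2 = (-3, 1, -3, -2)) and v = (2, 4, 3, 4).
proj_W(v) = (37/11, 25/11, 37/11, 6/11)

Set up U = [u_1 | ... | u_2] ∈ R^(4×2). The projector onto W = col(U) is P = U (U^T U)^(-1) U^T.
Compute U^T U =
  [12, -10]
  [-10, 23],
and U^T v = (18, -19).
Solve U^T U · c = U^T v for the coefficients: c = (14/11, -3/11). The projection is proj_W(v) = U c.
Check: (v - proj_W(v)) · u_1 = 0  (should be 0).
Check: (v - proj_W(v)) · u_2 = 0  (should be 0).
Result: proj_W(v) = (37/11, 25/11, 37/11, 6/11).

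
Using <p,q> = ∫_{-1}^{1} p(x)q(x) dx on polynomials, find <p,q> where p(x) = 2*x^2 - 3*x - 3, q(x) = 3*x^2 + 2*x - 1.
<p,q> = -44/15

Expand the product: p(x)·q(x) = 6*x^4 - 5*x^3 - 17*x^2 - 3*x + 3.
∫_{-1}^{1} of each monomial x^k gives [2/(k+1) if k even, 0 if k odd]. Integrating term-by-term (or equivalently evaluating the antiderivative F(x) = 6*x^5/5 - 5*x^4/4 - 17*x^3/3 - 3*x^2/2 + 3*x at the endpoints):
  F(1) − F(−1) = -253/60 − (-77/60) = -44/15.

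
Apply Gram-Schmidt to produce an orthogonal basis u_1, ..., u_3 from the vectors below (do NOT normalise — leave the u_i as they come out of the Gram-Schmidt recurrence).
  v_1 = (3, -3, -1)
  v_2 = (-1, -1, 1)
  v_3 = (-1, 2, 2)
Orthogonal basis:
  u_1 = (3, -3, -1)
  u_2 = (-16/19, -22/19, 18/19)
  u_3 = (6/7, 3/7, 9/7)

Apply the Gram-Schmidt recurrence
  u_1 = v_1
  u_i = v_i − Σ_{j<i} ((v_i · u_j) / (u_j · u_j)) · u_j.

Step by step this gives:
  u_1 = (3, -3, -1)
  u_2 = (-16/19, -22/19, 18/19)
  u_3 = (6/7, 3/7, 9/7)

Orthogonality check:
  u_2 · u_1 = 0 (should be 0)
  u_3 · u_1 = 0 (should be 0)
  u_3 · u_2 = 0 (should be 0)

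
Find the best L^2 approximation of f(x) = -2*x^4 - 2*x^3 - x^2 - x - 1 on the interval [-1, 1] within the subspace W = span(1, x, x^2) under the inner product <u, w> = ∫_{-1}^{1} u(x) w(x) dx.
g(x) = -19*x^2/7 - 11*x/5 - 29/35

The best approximation g ∈ W is the orthogonal projection of f onto W. Writing g = a_0 + a_1 x + a_2 x^2, the coefficients solve the normal equations G · a = b where
  G_{ij} = <φ_i, φ_j> and b_i = <f, φ_i>, with φ_0 = 1, φ_1 = x, φ_2 = x^2.
G =
  [2, 0, 2/3]
  [0, 2/3, 0]
  [2/3, 0, 2/5],
b = (-52/15, -22/15, -172/105).
Solving gives a_0 = -29/35, a_1 = -11/5, a_2 = -19/7, so
  g(x) = -19*x^2/7 - 11*x/5 - 29/35.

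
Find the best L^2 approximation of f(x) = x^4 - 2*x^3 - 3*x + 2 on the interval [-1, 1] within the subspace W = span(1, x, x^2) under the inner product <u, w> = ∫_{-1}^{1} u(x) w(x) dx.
g(x) = 6*x^2/7 - 21*x/5 + 67/35

The best approximation g ∈ W is the orthogonal projection of f onto W. Writing g = a_0 + a_1 x + a_2 x^2, the coefficients solve the normal equations G · a = b where
  G_{ij} = <φ_i, φ_j> and b_i = <f, φ_i>, with φ_0 = 1, φ_1 = x, φ_2 = x^2.
G =
  [2, 0, 2/3]
  [0, 2/3, 0]
  [2/3, 0, 2/5],
b = (22/5, -14/5, 34/21).
Solving gives a_0 = 67/35, a_1 = -21/5, a_2 = 6/7, so
  g(x) = 6*x^2/7 - 21*x/5 + 67/35.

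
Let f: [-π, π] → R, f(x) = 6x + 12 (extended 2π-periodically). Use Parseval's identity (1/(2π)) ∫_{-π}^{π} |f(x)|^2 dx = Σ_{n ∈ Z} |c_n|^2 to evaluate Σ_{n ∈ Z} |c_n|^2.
Σ |c_n|^2 = 12π^2 + 144

Expand and integrate term by term over [-π, π]:
  ∫ (6x)^2 dx = 36·(2π^3/3); ∫ 2·6·(12)·x dx = 0 (odd integrand); ∫ 12^2 dx = 144·2π.
So (1/(2π)) ∫_{-π}^{π} (6x + 12)^2 dx = 36π^2/3 + 144 = 12π^2 + 144.
Parseval ⇒ Σ |c_n|^2 = 12π^2 + 144.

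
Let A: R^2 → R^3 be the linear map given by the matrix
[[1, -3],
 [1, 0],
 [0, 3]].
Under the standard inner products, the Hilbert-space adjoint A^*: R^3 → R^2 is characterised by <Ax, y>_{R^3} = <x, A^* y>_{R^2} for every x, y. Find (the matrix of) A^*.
A^* = A^T =
[[1, 1, 0],
 [-3, 0, 3]]

For real matrices with standard dot products, the defining identity <Ax, y> = <x, A^* y> gives (Ax)^T y = x^T (A^*) y, i.e. x^T A^T y = x^T (A^*) y. Since this holds for all x, y, we must have A^* = A^T. Therefore
A^* =
[[1, 1, 0],
 [-3, 0, 3]].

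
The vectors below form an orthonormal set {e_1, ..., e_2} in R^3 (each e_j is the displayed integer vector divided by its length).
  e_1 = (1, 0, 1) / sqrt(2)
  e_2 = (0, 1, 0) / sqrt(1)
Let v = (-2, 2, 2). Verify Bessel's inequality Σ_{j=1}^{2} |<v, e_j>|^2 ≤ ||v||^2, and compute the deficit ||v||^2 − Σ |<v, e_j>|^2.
Σ |<v, e_j>|^2 = 4; ||v||^2 = 12; deficit = 8

Write each e_j = u_j / sqrt(<u_j, u_j>) where u_j is the displayed integer vector. Then <v, e_j> = <v, u_j> / sqrt(<u_j, u_j>), so |<v, e_j>|^2 = <v, u_j>^2 / <u_j, u_j>.
Coefficients: <v, e_1> = 0/sqrt(2), <v, e_2> = 2/sqrt(1).
Square and sum: Σ |<v, e_j>|^2 = 4.
Compute ||v||^2 = v·v = 12.
Deficit = 12 − 4 = 8 ≥ 0, confirming Bessel's inequality. (The deficit equals ||v − Σ <v,e_j> e_j||^2, the squared distance from v to span{e_j}.)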